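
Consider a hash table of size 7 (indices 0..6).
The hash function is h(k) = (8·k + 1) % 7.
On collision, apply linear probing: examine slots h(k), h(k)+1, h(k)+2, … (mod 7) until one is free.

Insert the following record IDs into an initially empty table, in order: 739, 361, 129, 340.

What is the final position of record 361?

6

Insert 739: h=5, slot 5 empty => index 5.
Insert 361: h=5, slot 5 occupied => index 6.
Insert 129: h=4, slot 4 empty => index 4.
Insert 340: h=5, slots 5,6 occupied => index 0.
Table: [340, -, -, -, 129, 739, 361]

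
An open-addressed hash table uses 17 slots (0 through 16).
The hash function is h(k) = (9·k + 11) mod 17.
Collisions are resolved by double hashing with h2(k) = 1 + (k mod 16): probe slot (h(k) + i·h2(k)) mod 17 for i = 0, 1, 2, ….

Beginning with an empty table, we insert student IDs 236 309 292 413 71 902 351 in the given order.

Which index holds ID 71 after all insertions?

236 hashes to 10; slot 10 is free -> place at 10.
309 hashes to 4; slot 4 is free -> place at 4.
292 hashes to 4, h2=5; 4 taken -> place at 9.
413 hashes to 5; slot 5 is free -> place at 5.
71 hashes to 4, h2=8; 4 taken -> place at 12.
902 hashes to 3; slot 3 is free -> place at 3.
351 hashes to 8; slot 8 is free -> place at 8.
Table: [-, -, -, 902, 309, 413, -, -, 351, 292, 236, -, 71, -, -, -, -]

12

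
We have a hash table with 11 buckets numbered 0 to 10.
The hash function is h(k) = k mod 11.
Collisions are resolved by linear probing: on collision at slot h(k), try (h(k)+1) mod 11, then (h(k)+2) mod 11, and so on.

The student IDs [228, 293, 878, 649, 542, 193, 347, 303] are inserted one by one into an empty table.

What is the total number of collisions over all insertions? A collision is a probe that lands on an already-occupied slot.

10

228: h=8 -> slot 8
293: h=7 -> slot 7
878: h=9 -> slot 9
649: h=0 -> slot 0
542: h=3 -> slot 3
193: h=6 -> slot 6
347: h=6, probe 6,7,8,9,10 -> slot 10
303: h=6, probe 6,7,8,9,10,0,1 -> slot 1
Table: [649, 303, —, 542, —, —, 193, 293, 228, 878, 347]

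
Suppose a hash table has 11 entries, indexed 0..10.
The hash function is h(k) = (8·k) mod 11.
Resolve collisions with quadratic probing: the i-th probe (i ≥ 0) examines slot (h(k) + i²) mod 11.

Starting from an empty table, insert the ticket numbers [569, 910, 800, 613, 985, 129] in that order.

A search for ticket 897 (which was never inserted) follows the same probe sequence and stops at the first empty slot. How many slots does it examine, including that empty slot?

2

569 hashes to 9; slot 9 is free → place at 9.
910 hashes to 9; 9 taken → place at 10.
800 hashes to 9; 9,10 taken → place at 2.
613 hashes to 9; 9,10,2 taken → place at 7.
985 hashes to 4; slot 4 is free → place at 4.
129 hashes to 9; 9,10,2,7 taken → place at 3.
Table: [—, —, 800, 129, 985, —, —, 613, —, 569, 910]
Lookup 897: h=4, probe 4,5 → slot 5 empty, not found.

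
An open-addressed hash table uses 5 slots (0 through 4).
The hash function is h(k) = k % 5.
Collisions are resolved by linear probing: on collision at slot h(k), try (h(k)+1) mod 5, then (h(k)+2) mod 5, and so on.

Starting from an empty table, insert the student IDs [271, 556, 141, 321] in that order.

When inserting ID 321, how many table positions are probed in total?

4

271 hashes to 1; slot 1 is free -> place at 1.
556 hashes to 1; 1 taken -> place at 2.
141 hashes to 1; 1,2 taken -> place at 3.
321 hashes to 1; 1,2,3 taken -> place at 4.
Table: [∅, 271, 556, 141, 321]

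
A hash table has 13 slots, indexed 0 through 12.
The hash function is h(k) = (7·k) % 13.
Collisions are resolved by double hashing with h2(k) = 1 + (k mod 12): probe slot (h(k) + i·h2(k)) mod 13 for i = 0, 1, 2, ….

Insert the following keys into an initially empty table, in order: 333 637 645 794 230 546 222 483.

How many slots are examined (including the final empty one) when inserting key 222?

4

333: h=4 -> slot 4
637: h=0 -> slot 0
645: h=4, h2=10, probe 4,1 -> slot 1
794: h=7 -> slot 7
230: h=11 -> slot 11
546: h=0, h2=7, probe 0,7,1,8 -> slot 8
222: h=7, h2=7, probe 7,1,8,2 -> slot 2
483: h=1, h2=4, probe 1,5 -> slot 5
Table: [637, 645, 222, ∅, 333, 483, ∅, 794, 546, ∅, ∅, 230, ∅]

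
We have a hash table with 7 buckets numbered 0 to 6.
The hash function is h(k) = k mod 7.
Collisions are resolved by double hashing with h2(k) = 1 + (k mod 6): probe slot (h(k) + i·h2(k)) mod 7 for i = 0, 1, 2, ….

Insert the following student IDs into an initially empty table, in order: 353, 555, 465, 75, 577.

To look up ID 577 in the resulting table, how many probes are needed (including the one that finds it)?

5

353 hashes to 3; slot 3 is free -> place at 3.
555 hashes to 2; slot 2 is free -> place at 2.
465 hashes to 3, h2=4; 3 taken -> place at 0.
75 hashes to 5; slot 5 is free -> place at 5.
577 hashes to 3, h2=2; 3,5,0,2 taken -> place at 4.
Table: [465, ∅, 555, 353, 577, 75, ∅]
Lookup 577: h=3, h2=2, probe 3,5,0,2,4 → found at 4.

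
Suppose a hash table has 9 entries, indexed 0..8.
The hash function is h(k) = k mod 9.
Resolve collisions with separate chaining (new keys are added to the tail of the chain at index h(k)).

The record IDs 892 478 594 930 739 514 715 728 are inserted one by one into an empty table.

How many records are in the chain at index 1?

4

892 -> bucket 1
478 -> bucket 1 (collision)
594 -> bucket 0
930 -> bucket 3
739 -> bucket 1 (collision)
514 -> bucket 1 (collision)
715 -> bucket 4
728 -> bucket 8
Final buckets:
0: 594
1: 892 -> 478 -> 739 -> 514
2: .
3: 930
4: 715
5: .
6: .
7: .
8: 728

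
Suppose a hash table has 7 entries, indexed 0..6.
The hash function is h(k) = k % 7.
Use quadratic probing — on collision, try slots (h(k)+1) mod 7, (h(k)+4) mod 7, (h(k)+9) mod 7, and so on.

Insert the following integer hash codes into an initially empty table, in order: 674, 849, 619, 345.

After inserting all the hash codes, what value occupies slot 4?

Insert 674: h=2, slot 2 empty → index 2.
Insert 849: h=2, slot 2 occupied → index 3.
Insert 619: h=3, slot 3 occupied → index 4.
Insert 345: h=2, slots 2,3 occupied → index 6.
Table: [—, —, 674, 849, 619, —, 345]

619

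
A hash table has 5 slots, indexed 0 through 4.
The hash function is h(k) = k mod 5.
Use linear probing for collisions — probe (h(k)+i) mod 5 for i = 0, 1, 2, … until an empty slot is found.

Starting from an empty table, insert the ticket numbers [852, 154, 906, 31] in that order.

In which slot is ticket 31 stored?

Insert 852: h=2, slot 2 empty → index 2.
Insert 154: h=4, slot 4 empty → index 4.
Insert 906: h=1, slot 1 empty → index 1.
Insert 31: h=1, slots 1,2 occupied → index 3.
Table: [., 906, 852, 31, 154]

3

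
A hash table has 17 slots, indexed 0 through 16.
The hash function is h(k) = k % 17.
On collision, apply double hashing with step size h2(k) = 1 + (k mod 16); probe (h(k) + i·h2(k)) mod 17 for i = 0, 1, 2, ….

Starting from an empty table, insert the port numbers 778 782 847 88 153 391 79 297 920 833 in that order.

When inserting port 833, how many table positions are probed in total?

3

778: h=13 -> slot 13
782: h=0 -> slot 0
847: h=14 -> slot 14
88: h=3 -> slot 3
153: h=0, h2=10, probe 0,10 -> slot 10
391: h=0, h2=8, probe 0,8 -> slot 8
79: h=11 -> slot 11
297: h=8, h2=10, probe 8,1 -> slot 1
920: h=2 -> slot 2
833: h=0, h2=2, probe 0,2,4 -> slot 4
Table: [782, 297, 920, 88, 833, -, -, -, 391, -, 153, 79, -, 778, 847, -, -]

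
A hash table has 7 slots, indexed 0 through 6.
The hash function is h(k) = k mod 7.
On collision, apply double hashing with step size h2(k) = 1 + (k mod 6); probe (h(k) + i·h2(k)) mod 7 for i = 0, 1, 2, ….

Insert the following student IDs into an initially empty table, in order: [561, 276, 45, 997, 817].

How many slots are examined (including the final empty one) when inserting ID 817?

3

561 hashes to 1; slot 1 is free → place at 1.
276 hashes to 3; slot 3 is free → place at 3.
45 hashes to 3, h2=4; 3 taken → place at 0.
997 hashes to 3, h2=2; 3 taken → place at 5.
817 hashes to 5, h2=2; 5,0 taken → place at 2.
Table: [45, 561, 817, 276, _, 997, _]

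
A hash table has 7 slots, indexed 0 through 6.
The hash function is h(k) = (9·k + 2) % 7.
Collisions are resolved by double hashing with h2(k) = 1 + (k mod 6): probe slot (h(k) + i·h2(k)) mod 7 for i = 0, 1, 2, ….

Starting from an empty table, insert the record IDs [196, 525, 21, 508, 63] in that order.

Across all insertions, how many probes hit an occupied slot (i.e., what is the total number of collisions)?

Insert 196: h=2, slot 2 empty → index 2.
Insert 525: h=2, h2=4, slot 2 occupied → index 6.
Insert 21: h=2, h2=4, slots 2,6 occupied → index 3.
Insert 508: h=3, h2=5, slot 3 occupied → index 1.
Insert 63: h=2, h2=4, slots 2,6,3 occupied → index 0.
Table: [63, 508, 196, 21, -, -, 525]

7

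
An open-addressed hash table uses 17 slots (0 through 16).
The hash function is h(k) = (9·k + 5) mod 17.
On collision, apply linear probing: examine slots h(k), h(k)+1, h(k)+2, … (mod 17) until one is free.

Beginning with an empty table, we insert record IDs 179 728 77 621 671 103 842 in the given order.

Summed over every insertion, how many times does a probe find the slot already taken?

6

179 hashes to 1; slot 1 is free → place at 1.
728 hashes to 12; slot 12 is free → place at 12.
77 hashes to 1; 1 taken → place at 2.
621 hashes to 1; 1,2 taken → place at 3.
671 hashes to 9; slot 9 is free → place at 9.
103 hashes to 14; slot 14 is free → place at 14.
842 hashes to 1; 1,2,3 taken → place at 4.
Table: [., 179, 77, 621, 842, ., ., ., ., 671, ., ., 728, ., 103, ., .]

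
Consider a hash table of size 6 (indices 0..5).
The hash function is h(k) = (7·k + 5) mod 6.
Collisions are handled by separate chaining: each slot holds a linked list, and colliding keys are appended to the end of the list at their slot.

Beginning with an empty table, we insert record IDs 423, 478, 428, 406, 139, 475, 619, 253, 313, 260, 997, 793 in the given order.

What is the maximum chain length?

7

423 → bucket 2
478 → bucket 3
428 → bucket 1
406 → bucket 3 (collision)
139 → bucket 0
475 → bucket 0 (collision)
619 → bucket 0 (collision)
253 → bucket 0 (collision)
313 → bucket 0 (collision)
260 → bucket 1 (collision)
997 → bucket 0 (collision)
793 → bucket 0 (collision)
Final buckets:
0: 139 -> 475 -> 619 -> 253 -> 313 -> 997 -> 793
1: 428 -> 260
2: 423
3: 478 -> 406
4: .
5: .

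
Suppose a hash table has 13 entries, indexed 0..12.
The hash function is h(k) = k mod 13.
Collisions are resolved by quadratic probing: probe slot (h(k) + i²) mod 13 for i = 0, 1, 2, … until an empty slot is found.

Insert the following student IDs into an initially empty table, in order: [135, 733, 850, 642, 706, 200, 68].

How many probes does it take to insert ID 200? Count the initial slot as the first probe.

Insert 135: h=5, slot 5 empty -> index 5.
Insert 733: h=5, slot 5 occupied -> index 6.
Insert 850: h=5, slots 5,6 occupied -> index 9.
Insert 642: h=5, slots 5,6,9 occupied -> index 1.
Insert 706: h=4, slot 4 empty -> index 4.
Insert 200: h=5, slots 5,6,9,1 occupied -> index 8.
Insert 68: h=3, slot 3 empty -> index 3.
Table: [—, 642, —, 68, 706, 135, 733, —, 200, 850, —, —, —]

5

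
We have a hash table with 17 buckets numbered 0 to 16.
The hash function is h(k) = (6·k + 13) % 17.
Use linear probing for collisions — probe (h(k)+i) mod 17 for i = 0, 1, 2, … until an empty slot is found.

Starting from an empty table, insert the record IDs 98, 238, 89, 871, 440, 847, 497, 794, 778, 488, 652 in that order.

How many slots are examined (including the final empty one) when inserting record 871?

98 hashes to 6; slot 6 is free → place at 6.
238 hashes to 13; slot 13 is free → place at 13.
89 hashes to 3; slot 3 is free → place at 3.
871 hashes to 3; 3 taken → place at 4.
440 hashes to 1; slot 1 is free → place at 1.
847 hashes to 12; slot 12 is free → place at 12.
497 hashes to 3; 3,4 taken → place at 5.
794 hashes to 0; slot 0 is free → place at 0.
778 hashes to 6; 6 taken → place at 7.
488 hashes to 0; 0,1 taken → place at 2.
652 hashes to 15; slot 15 is free → place at 15.
Table: [794, 440, 488, 89, 871, 497, 98, 778, —, —, —, —, 847, 238, —, 652, —]

2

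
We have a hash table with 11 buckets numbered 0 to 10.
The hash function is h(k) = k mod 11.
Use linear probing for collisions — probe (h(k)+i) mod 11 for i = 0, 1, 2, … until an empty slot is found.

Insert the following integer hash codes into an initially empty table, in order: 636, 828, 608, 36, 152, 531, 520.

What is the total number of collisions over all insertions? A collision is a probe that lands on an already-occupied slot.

Insert 636: h=9, slot 9 empty → index 9.
Insert 828: h=3, slot 3 empty → index 3.
Insert 608: h=3, slot 3 occupied → index 4.
Insert 36: h=3, slots 3,4 occupied → index 5.
Insert 152: h=9, slot 9 occupied → index 10.
Insert 531: h=3, slots 3,4,5 occupied → index 6.
Insert 520: h=3, slots 3,4,5,6 occupied → index 7.
Table: [., ., ., 828, 608, 36, 531, 520, ., 636, 152]

11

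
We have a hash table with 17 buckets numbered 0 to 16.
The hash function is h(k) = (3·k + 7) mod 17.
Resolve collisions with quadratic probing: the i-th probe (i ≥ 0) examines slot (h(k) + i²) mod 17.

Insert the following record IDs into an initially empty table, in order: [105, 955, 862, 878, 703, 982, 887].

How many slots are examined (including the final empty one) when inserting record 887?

Insert 105: h=16, slot 16 empty → index 16.
Insert 955: h=16, slot 16 occupied → index 0.
Insert 862: h=9, slot 9 empty → index 9.
Insert 878: h=6, slot 6 empty → index 6.
Insert 703: h=8, slot 8 empty → index 8.
Insert 982: h=12, slot 12 empty → index 12.
Insert 887: h=16, slots 16,0 occupied → index 3.
Table: [955, ∅, ∅, 887, ∅, ∅, 878, ∅, 703, 862, ∅, ∅, 982, ∅, ∅, ∅, 105]

3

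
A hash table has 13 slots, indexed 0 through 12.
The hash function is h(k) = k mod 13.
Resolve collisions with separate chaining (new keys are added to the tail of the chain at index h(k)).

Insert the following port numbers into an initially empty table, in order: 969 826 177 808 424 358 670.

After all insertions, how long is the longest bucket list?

Insert 969: h=7, bucket 7 empty → new chain.
Insert 826: h=7, bucket 7 nonempty → append to chain.
Insert 177: h=8, bucket 8 empty → new chain.
Insert 808: h=2, bucket 2 empty → new chain.
Insert 424: h=8, bucket 8 nonempty → append to chain.
Insert 358: h=7, bucket 7 nonempty → append to chain.
Insert 670: h=7, bucket 7 nonempty → append to chain.
Final buckets:
0: -
1: -
2: 808
3: -
4: -
5: -
6: -
7: 969 -> 826 -> 358 -> 670
8: 177 -> 424
9: -
10: -
11: -
12: -

4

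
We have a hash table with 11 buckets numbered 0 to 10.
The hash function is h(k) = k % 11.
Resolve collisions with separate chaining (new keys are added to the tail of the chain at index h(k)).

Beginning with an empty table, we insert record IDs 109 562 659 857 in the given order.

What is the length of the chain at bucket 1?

1

109 → bucket 10
562 → bucket 1
659 → bucket 10 (collision)
857 → bucket 10 (collision)
Final buckets:
0: ∅
1: 562
2: ∅
3: ∅
4: ∅
5: ∅
6: ∅
7: ∅
8: ∅
9: ∅
10: 109 -> 659 -> 857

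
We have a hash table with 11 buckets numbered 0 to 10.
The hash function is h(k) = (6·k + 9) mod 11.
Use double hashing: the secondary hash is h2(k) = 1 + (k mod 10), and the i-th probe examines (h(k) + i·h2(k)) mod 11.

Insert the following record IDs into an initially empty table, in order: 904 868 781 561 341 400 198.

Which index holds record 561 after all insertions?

904 hashes to 10; slot 10 is free -> place at 10.
868 hashes to 3; slot 3 is free -> place at 3.
781 hashes to 9; slot 9 is free -> place at 9.
561 hashes to 9, h2=2; 9 taken -> place at 0.
341 hashes to 9, h2=2; 9,0 taken -> place at 2.
400 hashes to 0, h2=1; 0 taken -> place at 1.
198 hashes to 9, h2=9; 9 taken -> place at 7.
Table: [561, 400, 341, 868, ∅, ∅, ∅, 198, ∅, 781, 904]

0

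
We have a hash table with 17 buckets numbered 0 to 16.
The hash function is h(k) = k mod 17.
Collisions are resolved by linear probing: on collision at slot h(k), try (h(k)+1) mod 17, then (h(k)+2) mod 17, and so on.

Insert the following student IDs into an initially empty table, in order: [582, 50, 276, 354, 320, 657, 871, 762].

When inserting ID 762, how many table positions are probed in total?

Insert 582: h=4, slot 4 empty => index 4.
Insert 50: h=16, slot 16 empty => index 16.
Insert 276: h=4, slot 4 occupied => index 5.
Insert 354: h=14, slot 14 empty => index 14.
Insert 320: h=14, slot 14 occupied => index 15.
Insert 657: h=11, slot 11 empty => index 11.
Insert 871: h=4, slots 4,5 occupied => index 6.
Insert 762: h=14, slots 14,15,16 occupied => index 0.
Table: [762, ., ., ., 582, 276, 871, ., ., ., ., 657, ., ., 354, 320, 50]

4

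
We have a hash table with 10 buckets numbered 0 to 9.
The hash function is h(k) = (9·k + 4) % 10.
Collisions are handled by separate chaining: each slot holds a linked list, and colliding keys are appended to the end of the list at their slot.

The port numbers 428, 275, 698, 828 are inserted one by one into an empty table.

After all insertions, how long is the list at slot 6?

Insert 428: h=6, bucket 6 empty → new chain.
Insert 275: h=9, bucket 9 empty → new chain.
Insert 698: h=6, bucket 6 nonempty → append to chain.
Insert 828: h=6, bucket 6 nonempty → append to chain.
Final buckets:
0: _
1: _
2: _
3: _
4: _
5: _
6: 428 -> 698 -> 828
7: _
8: _
9: 275

3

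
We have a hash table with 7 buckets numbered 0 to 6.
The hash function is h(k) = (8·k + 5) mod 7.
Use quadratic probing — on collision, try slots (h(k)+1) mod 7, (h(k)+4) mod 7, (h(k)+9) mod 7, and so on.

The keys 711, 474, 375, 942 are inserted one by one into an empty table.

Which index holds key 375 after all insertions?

Insert 711: h=2, slot 2 empty => index 2.
Insert 474: h=3, slot 3 empty => index 3.
Insert 375: h=2, slots 2,3 occupied => index 6.
Insert 942: h=2, slots 2,3,6 occupied => index 4.
Table: [., ., 711, 474, 942, ., 375]

6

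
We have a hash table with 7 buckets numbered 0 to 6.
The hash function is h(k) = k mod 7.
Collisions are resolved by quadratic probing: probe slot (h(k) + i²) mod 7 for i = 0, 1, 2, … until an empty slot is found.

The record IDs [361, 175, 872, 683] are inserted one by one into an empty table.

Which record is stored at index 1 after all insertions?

361: h=4 → slot 4
175: h=0 → slot 0
872: h=4, probe 4,5 → slot 5
683: h=4, probe 4,5,1 → slot 1
Table: [175, 683, —, —, 361, 872, —]

683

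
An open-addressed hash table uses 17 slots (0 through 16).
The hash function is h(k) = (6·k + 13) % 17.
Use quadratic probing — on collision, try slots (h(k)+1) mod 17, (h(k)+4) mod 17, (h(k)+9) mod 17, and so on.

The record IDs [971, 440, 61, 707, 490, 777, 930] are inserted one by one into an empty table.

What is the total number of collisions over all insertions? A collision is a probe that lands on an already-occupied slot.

971: h=8 -> slot 8
440: h=1 -> slot 1
61: h=5 -> slot 5
707: h=5, probe 5,6 -> slot 6
490: h=12 -> slot 12
777: h=0 -> slot 0
930: h=0, probe 0,1,4 -> slot 4
Table: [777, 440, ., ., 930, 61, 707, ., 971, ., ., ., 490, ., ., ., .]

3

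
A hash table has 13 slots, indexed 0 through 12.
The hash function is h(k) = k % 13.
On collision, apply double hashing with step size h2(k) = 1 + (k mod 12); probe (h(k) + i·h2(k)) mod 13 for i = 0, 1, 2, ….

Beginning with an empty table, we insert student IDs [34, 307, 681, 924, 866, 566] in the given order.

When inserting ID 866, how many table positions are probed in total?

34: h=8 -> slot 8
307: h=8, h2=8, probe 8,3 -> slot 3
681: h=5 -> slot 5
924: h=1 -> slot 1
866: h=8, h2=3, probe 8,11 -> slot 11
566: h=7 -> slot 7
Table: [-, 924, -, 307, -, 681, -, 566, 34, -, -, 866, -]

2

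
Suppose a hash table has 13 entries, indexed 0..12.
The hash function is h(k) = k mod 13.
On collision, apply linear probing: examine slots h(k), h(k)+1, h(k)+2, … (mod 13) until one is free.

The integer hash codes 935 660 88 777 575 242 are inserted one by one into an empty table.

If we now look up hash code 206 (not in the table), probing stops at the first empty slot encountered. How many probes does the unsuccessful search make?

935 hashes to 12; slot 12 is free => place at 12.
660 hashes to 10; slot 10 is free => place at 10.
88 hashes to 10; 10 taken => place at 11.
777 hashes to 10; 10,11,12 taken => place at 0.
575 hashes to 3; slot 3 is free => place at 3.
242 hashes to 8; slot 8 is free => place at 8.
Table: [777, _, _, 575, _, _, _, _, 242, _, 660, 88, 935]
Lookup 206: h=11, probe 11,12,0,1 → slot 1 empty, not found.

4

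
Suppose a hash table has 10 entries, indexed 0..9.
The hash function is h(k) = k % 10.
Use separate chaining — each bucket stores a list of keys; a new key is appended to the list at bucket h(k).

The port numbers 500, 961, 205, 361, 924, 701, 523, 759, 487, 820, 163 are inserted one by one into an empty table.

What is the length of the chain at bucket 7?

1

500 → bucket 0
961 → bucket 1
205 → bucket 5
361 → bucket 1 (collision)
924 → bucket 4
701 → bucket 1 (collision)
523 → bucket 3
759 → bucket 9
487 → bucket 7
820 → bucket 0 (collision)
163 → bucket 3 (collision)
Final buckets:
0: 500 -> 820
1: 961 -> 361 -> 701
2: ∅
3: 523 -> 163
4: 924
5: 205
6: ∅
7: 487
8: ∅
9: 759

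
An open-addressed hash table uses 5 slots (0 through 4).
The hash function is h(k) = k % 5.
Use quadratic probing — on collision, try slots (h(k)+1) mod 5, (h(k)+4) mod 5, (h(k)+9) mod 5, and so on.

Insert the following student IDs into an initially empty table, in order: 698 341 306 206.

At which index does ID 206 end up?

0

Insert 698: h=3, slot 3 empty → index 3.
Insert 341: h=1, slot 1 empty → index 1.
Insert 306: h=1, slot 1 occupied → index 2.
Insert 206: h=1, slots 1,2 occupied → index 0.
Table: [206, 341, 306, 698, .]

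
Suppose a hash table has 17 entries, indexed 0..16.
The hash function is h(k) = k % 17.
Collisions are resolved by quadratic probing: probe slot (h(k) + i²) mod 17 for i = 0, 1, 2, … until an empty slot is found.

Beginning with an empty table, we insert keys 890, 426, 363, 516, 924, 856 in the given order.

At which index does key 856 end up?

890: h=6 → slot 6
426: h=1 → slot 1
363: h=6, probe 6,7 → slot 7
516: h=6, probe 6,7,10 → slot 10
924: h=6, probe 6,7,10,15 → slot 15
856: h=6, probe 6,7,10,15,5 → slot 5
Table: [-, 426, -, -, -, 856, 890, 363, -, -, 516, -, -, -, -, 924, -]

5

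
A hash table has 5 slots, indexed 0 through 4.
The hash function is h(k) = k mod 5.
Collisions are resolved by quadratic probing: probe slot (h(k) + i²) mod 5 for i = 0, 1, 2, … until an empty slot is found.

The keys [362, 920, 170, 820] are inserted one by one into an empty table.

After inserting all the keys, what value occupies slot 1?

Insert 362: h=2, slot 2 empty => index 2.
Insert 920: h=0, slot 0 empty => index 0.
Insert 170: h=0, slot 0 occupied => index 1.
Insert 820: h=0, slots 0,1 occupied => index 4.
Table: [920, 170, 362, -, 820]

170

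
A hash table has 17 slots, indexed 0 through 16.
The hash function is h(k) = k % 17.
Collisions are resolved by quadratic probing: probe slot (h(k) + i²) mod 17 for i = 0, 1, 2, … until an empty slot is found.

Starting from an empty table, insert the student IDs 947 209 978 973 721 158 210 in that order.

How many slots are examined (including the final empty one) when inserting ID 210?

947 hashes to 12; slot 12 is free => place at 12.
209 hashes to 5; slot 5 is free => place at 5.
978 hashes to 9; slot 9 is free => place at 9.
973 hashes to 4; slot 4 is free => place at 4.
721 hashes to 7; slot 7 is free => place at 7.
158 hashes to 5; 5 taken => place at 6.
210 hashes to 6; 6,7 taken => place at 10.
Table: [-, -, -, -, 973, 209, 158, 721, -, 978, 210, -, 947, -, -, -, -]

3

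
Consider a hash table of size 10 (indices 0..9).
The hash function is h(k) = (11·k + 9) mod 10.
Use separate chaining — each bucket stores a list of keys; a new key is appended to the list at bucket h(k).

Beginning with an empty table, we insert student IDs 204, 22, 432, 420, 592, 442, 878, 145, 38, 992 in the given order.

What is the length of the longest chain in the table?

Insert 204: h=3, bucket 3 empty → new chain.
Insert 22: h=1, bucket 1 empty → new chain.
Insert 432: h=1, bucket 1 nonempty → append to chain.
Insert 420: h=9, bucket 9 empty → new chain.
Insert 592: h=1, bucket 1 nonempty → append to chain.
Insert 442: h=1, bucket 1 nonempty → append to chain.
Insert 878: h=7, bucket 7 empty → new chain.
Insert 145: h=4, bucket 4 empty → new chain.
Insert 38: h=7, bucket 7 nonempty → append to chain.
Insert 992: h=1, bucket 1 nonempty → append to chain.
Final buckets:
0: —
1: 22 -> 432 -> 592 -> 442 -> 992
2: —
3: 204
4: 145
5: —
6: —
7: 878 -> 38
8: —
9: 420

5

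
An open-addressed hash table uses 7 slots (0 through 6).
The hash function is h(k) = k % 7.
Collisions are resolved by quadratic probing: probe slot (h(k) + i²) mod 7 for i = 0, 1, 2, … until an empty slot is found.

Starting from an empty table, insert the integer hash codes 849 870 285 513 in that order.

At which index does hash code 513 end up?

849 hashes to 2; slot 2 is free -> place at 2.
870 hashes to 2; 2 taken -> place at 3.
285 hashes to 5; slot 5 is free -> place at 5.
513 hashes to 2; 2,3 taken -> place at 6.
Table: [_, _, 849, 870, _, 285, 513]

6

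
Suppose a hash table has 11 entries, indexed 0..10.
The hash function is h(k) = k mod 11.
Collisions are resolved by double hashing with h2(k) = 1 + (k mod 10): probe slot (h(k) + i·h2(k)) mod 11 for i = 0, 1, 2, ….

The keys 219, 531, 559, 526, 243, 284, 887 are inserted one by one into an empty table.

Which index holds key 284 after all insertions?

8

219: h=10 -> slot 10
531: h=3 -> slot 3
559: h=9 -> slot 9
526: h=9, h2=7, probe 9,5 -> slot 5
243: h=1 -> slot 1
284: h=9, h2=5, probe 9,3,8 -> slot 8
887: h=7 -> slot 7
Table: [., 243, ., 531, ., 526, ., 887, 284, 559, 219]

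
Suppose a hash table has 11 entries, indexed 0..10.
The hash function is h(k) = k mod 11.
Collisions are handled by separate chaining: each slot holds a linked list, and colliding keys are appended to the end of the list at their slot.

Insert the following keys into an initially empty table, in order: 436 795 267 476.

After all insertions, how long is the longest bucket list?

Insert 436: h=7, bucket 7 empty → new chain.
Insert 795: h=3, bucket 3 empty → new chain.
Insert 267: h=3, bucket 3 nonempty → append to chain.
Insert 476: h=3, bucket 3 nonempty → append to chain.
Final buckets:
0: .
1: .
2: .
3: 795 -> 267 -> 476
4: .
5: .
6: .
7: 436
8: .
9: .
10: .

3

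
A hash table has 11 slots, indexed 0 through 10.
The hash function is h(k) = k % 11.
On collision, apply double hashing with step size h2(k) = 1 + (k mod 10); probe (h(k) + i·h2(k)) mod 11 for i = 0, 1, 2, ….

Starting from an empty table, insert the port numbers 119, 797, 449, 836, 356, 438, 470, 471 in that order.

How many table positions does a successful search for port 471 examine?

Insert 119: h=9, slot 9 empty => index 9.
Insert 797: h=5, slot 5 empty => index 5.
Insert 449: h=9, h2=10, slot 9 occupied => index 8.
Insert 836: h=0, slot 0 empty => index 0.
Insert 356: h=4, slot 4 empty => index 4.
Insert 438: h=9, h2=9, slot 9 occupied => index 7.
Insert 470: h=8, h2=1, slots 8,9 occupied => index 10.
Insert 471: h=9, h2=2, slots 9,0 occupied => index 2.
Table: [836, —, 471, —, 356, 797, —, 438, 449, 119, 470]
Lookup 471: h=9, h2=2, probe 9,0,2 → found at 2.

3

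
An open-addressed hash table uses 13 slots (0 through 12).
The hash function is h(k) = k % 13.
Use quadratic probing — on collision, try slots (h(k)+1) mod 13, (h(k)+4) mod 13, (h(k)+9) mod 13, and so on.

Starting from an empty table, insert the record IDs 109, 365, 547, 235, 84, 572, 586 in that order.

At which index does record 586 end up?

Insert 109: h=5, slot 5 empty -> index 5.
Insert 365: h=1, slot 1 empty -> index 1.
Insert 547: h=1, slot 1 occupied -> index 2.
Insert 235: h=1, slots 1,2,5 occupied -> index 10.
Insert 84: h=6, slot 6 empty -> index 6.
Insert 572: h=0, slot 0 empty -> index 0.
Insert 586: h=1, slots 1,2,5,10 occupied -> index 4.
Table: [572, 365, 547, ., 586, 109, 84, ., ., ., 235, ., .]

4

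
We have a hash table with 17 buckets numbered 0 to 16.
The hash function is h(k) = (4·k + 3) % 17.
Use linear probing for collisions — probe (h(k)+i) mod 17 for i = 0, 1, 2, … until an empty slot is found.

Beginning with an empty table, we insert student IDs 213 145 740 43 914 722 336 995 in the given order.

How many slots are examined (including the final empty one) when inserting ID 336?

Insert 213: h=5, slot 5 empty => index 5.
Insert 145: h=5, slot 5 occupied => index 6.
Insert 740: h=5, slots 5,6 occupied => index 7.
Insert 43: h=5, slots 5,6,7 occupied => index 8.
Insert 914: h=4, slot 4 empty => index 4.
Insert 722: h=1, slot 1 empty => index 1.
Insert 336: h=4, slots 4,5,6,7,8 occupied => index 9.
Insert 995: h=5, slots 5,6,7,8,9 occupied => index 10.
Table: [—, 722, —, —, 914, 213, 145, 740, 43, 336, 995, —, —, —, —, —, —]

6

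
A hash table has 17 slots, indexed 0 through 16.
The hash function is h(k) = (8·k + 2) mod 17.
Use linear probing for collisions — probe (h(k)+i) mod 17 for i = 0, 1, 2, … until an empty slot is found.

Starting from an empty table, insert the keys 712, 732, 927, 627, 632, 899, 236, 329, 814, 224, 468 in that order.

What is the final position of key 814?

8

Insert 712: h=3, slot 3 empty -> index 3.
Insert 732: h=10, slot 10 empty -> index 10.
Insert 927: h=6, slot 6 empty -> index 6.
Insert 627: h=3, slot 3 occupied -> index 4.
Insert 632: h=9, slot 9 empty -> index 9.
Insert 899: h=3, slots 3,4 occupied -> index 5.
Insert 236: h=3, slots 3,4,5,6 occupied -> index 7.
Insert 329: h=16, slot 16 empty -> index 16.
Insert 814: h=3, slots 3,4,5,6,7 occupied -> index 8.
Insert 224: h=9, slots 9,10 occupied -> index 11.
Insert 468: h=6, slots 6,7,8,9,10,11 occupied -> index 12.
Table: [—, —, —, 712, 627, 899, 927, 236, 814, 632, 732, 224, 468, —, —, —, 329]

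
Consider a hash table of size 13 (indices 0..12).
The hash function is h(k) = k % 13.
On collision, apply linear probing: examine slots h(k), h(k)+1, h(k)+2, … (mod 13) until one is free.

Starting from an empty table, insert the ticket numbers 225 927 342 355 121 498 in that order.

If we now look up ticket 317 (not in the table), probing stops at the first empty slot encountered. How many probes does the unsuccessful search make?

6

225: h=4 → slot 4
927: h=4, probe 4,5 → slot 5
342: h=4, probe 4,5,6 → slot 6
355: h=4, probe 4,5,6,7 → slot 7
121: h=4, probe 4,5,6,7,8 → slot 8
498: h=4, probe 4,5,6,7,8,9 → slot 9
Table: [., ., ., ., 225, 927, 342, 355, 121, 498, ., ., .]
Lookup 317: h=5, probe 5,6,7,8,9,10 → slot 10 empty, not found.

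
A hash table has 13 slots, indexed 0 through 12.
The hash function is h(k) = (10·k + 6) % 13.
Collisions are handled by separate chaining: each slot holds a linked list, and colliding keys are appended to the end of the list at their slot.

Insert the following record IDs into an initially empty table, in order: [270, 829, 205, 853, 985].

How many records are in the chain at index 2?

4

Insert 270: h=2, bucket 2 empty → new chain.
Insert 829: h=2, bucket 2 nonempty → append to chain.
Insert 205: h=2, bucket 2 nonempty → append to chain.
Insert 853: h=8, bucket 8 empty → new chain.
Insert 985: h=2, bucket 2 nonempty → append to chain.
Final buckets:
0: .
1: .
2: 270 -> 829 -> 205 -> 985
3: .
4: .
5: .
6: .
7: .
8: 853
9: .
10: .
11: .
12: .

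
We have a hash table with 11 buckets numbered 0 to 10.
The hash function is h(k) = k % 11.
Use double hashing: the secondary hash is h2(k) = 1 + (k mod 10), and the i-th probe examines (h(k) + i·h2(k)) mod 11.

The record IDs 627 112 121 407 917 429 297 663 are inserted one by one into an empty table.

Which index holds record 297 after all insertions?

5

627: h=0 → slot 0
112: h=2 → slot 2
121: h=0, h2=2, probe 0,2,4 → slot 4
407: h=0, h2=8, probe 0,8 → slot 8
917: h=4, h2=8, probe 4,1 → slot 1
429: h=0, h2=10, probe 0,10 → slot 10
297: h=0, h2=8, probe 0,8,5 → slot 5
663: h=3 → slot 3
Table: [627, 917, 112, 663, 121, 297, _, _, 407, _, 429]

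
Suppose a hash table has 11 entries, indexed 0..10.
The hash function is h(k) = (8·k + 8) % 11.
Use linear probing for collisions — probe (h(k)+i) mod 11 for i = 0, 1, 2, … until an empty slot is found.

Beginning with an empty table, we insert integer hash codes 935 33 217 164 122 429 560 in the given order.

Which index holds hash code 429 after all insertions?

935: h=8 → slot 8
33: h=8, probe 8,9 → slot 9
217: h=6 → slot 6
164: h=0 → slot 0
122: h=5 → slot 5
429: h=8, probe 8,9,10 → slot 10
560: h=0, probe 0,1 → slot 1
Table: [164, 560, _, _, _, 122, 217, _, 935, 33, 429]

10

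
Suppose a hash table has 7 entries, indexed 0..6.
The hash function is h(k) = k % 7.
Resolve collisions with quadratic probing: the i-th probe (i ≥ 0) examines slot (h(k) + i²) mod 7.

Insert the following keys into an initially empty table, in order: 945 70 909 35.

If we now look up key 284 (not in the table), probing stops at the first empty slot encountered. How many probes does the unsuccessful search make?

Insert 945: h=0, slot 0 empty => index 0.
Insert 70: h=0, slot 0 occupied => index 1.
Insert 909: h=6, slot 6 empty => index 6.
Insert 35: h=0, slots 0,1 occupied => index 4.
Table: [945, 70, -, -, 35, -, 909]
Lookup 284: h=4, probe 4,5 → slot 5 empty, not found.

2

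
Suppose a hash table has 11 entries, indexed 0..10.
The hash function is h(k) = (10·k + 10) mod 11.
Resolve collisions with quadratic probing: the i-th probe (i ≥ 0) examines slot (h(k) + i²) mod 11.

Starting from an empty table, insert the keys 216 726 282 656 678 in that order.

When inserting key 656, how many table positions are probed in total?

3

Insert 216: h=3, slot 3 empty => index 3.
Insert 726: h=10, slot 10 empty => index 10.
Insert 282: h=3, slot 3 occupied => index 4.
Insert 656: h=3, slots 3,4 occupied => index 7.
Insert 678: h=3, slots 3,4,7 occupied => index 1.
Table: [-, 678, -, 216, 282, -, -, 656, -, -, 726]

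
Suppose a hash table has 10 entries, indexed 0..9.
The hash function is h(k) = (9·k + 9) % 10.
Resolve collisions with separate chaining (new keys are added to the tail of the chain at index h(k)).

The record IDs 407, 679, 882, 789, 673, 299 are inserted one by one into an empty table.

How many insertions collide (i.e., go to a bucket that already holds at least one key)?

407 -> bucket 2
679 -> bucket 0
882 -> bucket 7
789 -> bucket 0 (collision)
673 -> bucket 6
299 -> bucket 0 (collision)
Final buckets:
0: 679 -> 789 -> 299
1: .
2: 407
3: .
4: .
5: .
6: 673
7: 882
8: .
9: .

2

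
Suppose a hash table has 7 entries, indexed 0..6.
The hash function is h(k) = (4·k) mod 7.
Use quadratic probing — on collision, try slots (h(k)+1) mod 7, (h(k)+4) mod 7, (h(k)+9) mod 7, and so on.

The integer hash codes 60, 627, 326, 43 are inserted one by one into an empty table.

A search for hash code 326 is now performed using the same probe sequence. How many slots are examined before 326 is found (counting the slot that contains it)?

60: h=2 → slot 2
627: h=2, probe 2,3 → slot 3
326: h=2, probe 2,3,6 → slot 6
43: h=4 → slot 4
Table: [., ., 60, 627, 43, ., 326]
Lookup 326: h=2, probe 2,3,6 → found at 6.

3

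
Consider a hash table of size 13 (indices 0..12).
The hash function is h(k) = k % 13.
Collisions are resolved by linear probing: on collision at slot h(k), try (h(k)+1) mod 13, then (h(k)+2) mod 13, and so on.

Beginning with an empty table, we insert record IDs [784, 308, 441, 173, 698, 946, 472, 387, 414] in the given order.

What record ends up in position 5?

Insert 784: h=4, slot 4 empty → index 4.
Insert 308: h=9, slot 9 empty → index 9.
Insert 441: h=12, slot 12 empty → index 12.
Insert 173: h=4, slot 4 occupied → index 5.
Insert 698: h=9, slot 9 occupied → index 10.
Insert 946: h=10, slot 10 occupied → index 11.
Insert 472: h=4, slots 4,5 occupied → index 6.
Insert 387: h=10, slots 10,11,12 occupied → index 0.
Insert 414: h=11, slots 11,12,0 occupied → index 1.
Table: [387, 414, ., ., 784, 173, 472, ., ., 308, 698, 946, 441]

173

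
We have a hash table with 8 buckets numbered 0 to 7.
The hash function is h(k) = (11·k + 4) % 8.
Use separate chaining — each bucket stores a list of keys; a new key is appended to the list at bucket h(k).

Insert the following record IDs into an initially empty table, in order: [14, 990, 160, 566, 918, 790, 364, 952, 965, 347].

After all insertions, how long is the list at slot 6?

14 -> bucket 6
990 -> bucket 6 (collision)
160 -> bucket 4
566 -> bucket 6 (collision)
918 -> bucket 6 (collision)
790 -> bucket 6 (collision)
364 -> bucket 0
952 -> bucket 4 (collision)
965 -> bucket 3
347 -> bucket 5
Final buckets:
0: 364
1: —
2: —
3: 965
4: 160 -> 952
5: 347
6: 14 -> 990 -> 566 -> 918 -> 790
7: —

5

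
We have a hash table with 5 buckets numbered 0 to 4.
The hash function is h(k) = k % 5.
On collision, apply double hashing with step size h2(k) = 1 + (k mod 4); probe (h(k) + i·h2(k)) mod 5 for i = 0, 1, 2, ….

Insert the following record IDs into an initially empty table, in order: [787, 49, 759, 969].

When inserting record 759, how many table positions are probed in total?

2

Insert 787: h=2, slot 2 empty → index 2.
Insert 49: h=4, slot 4 empty → index 4.
Insert 759: h=4, h2=4, slot 4 occupied → index 3.
Insert 969: h=4, h2=2, slot 4 occupied → index 1.
Table: [∅, 969, 787, 759, 49]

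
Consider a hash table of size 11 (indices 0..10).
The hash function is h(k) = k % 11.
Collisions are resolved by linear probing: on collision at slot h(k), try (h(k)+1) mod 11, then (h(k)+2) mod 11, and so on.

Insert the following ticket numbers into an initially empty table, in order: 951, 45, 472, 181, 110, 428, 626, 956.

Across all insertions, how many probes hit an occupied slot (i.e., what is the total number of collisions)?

951: h=5 → slot 5
45: h=1 → slot 1
472: h=10 → slot 10
181: h=5, probe 5,6 → slot 6
110: h=0 → slot 0
428: h=10, probe 10,0,1,2 → slot 2
626: h=10, probe 10,0,1,2,3 → slot 3
956: h=10, probe 10,0,1,2,3,4 → slot 4
Table: [110, 45, 428, 626, 956, 951, 181, _, _, _, 472]

13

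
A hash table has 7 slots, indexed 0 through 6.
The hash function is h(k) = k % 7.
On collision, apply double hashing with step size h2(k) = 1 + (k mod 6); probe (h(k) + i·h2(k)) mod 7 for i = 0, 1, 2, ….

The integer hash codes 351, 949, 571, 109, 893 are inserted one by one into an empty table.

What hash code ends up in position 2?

351 hashes to 1; slot 1 is free → place at 1.
949 hashes to 4; slot 4 is free → place at 4.
571 hashes to 4, h2=2; 4 taken → place at 6.
109 hashes to 4, h2=2; 4,6,1 taken → place at 3.
893 hashes to 4, h2=6; 4,3 taken → place at 2.
Table: [∅, 351, 893, 109, 949, ∅, 571]

893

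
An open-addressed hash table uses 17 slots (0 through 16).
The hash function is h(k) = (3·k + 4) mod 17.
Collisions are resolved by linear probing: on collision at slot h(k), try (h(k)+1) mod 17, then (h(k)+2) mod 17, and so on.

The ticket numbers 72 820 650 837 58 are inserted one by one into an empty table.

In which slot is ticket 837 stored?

2

Insert 72: h=16, slot 16 empty -> index 16.
Insert 820: h=16, slot 16 occupied -> index 0.
Insert 650: h=16, slots 16,0 occupied -> index 1.
Insert 837: h=16, slots 16,0,1 occupied -> index 2.
Insert 58: h=8, slot 8 empty -> index 8.
Table: [820, 650, 837, —, —, —, —, —, 58, —, —, —, —, —, —, —, 72]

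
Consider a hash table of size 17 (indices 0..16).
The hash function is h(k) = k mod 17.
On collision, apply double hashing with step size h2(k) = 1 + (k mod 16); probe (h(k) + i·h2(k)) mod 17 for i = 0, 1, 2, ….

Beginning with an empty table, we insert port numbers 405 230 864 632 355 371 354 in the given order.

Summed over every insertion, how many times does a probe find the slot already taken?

Insert 405: h=14, slot 14 empty → index 14.
Insert 230: h=9, slot 9 empty → index 9.
Insert 864: h=14, h2=1, slot 14 occupied → index 15.
Insert 632: h=3, slot 3 empty → index 3.
Insert 355: h=15, h2=4, slot 15 occupied → index 2.
Insert 371: h=14, h2=4, slot 14 occupied → index 1.
Insert 354: h=14, h2=3, slot 14 occupied → index 0.
Table: [354, 371, 355, 632, ∅, ∅, ∅, ∅, ∅, 230, ∅, ∅, ∅, ∅, 405, 864, ∅]

4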